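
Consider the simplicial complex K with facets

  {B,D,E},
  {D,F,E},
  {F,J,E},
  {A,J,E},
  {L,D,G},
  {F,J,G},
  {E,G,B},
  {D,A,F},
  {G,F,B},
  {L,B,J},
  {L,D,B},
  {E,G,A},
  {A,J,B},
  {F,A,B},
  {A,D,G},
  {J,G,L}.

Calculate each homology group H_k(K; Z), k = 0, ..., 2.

We work with the vertex ordering A < B < D < E < F < G < J < L. The simplices of K, each written with vertices in increasing order, are:

  0-simplices (8): A, B, D, E, F, G, J, L
  1-simplices (24): AB, AD, AE, AF, AG, AJ, BD, BE, BF, BG, BJ, BL, DE, DF, DG, DL, EF, EG, EJ, FG, FJ, GJ, GL, JL
  2-simplices (16): ABF, ABJ, ADF, ADG, AEG, AEJ, BDE, BDL, BEG, BFG, BJL, DEF, DGL, EFJ, FGJ, GJL

Hence C_0 ≅ Z^8, C_1 ≅ Z^24, C_2 ≅ Z^16.

Boundary ∂_1: C_1 → C_0 is given by ∂[p,q] = [q] − [p]. For instance
  ∂AE = E − A.
This gives a 8×24 integer matrix of rank 7; reducing to Smith normal form yields diagonal entries (1,1,1,1,1,1,1).

The boundary map ∂_2: C_2 → C_1 acts by ∂[p,q,r] = [q,r] − [p,r] + [p,q]. For instance
  ∂DGL = GL − DL + DG,
  ∂EFJ = FJ − EJ + EF.
The resulting 24×16 matrix has rank 15, and its Smith normal form has invariant factors (1,1,1,1,1,1,1,1,1,1,1,1,1,1,1).

Now H_k = ker ∂_k / im ∂_{k+1}, so:

  H_0: rank C_0 − rank ∂_1 = 8 − 7 = 1, and the invariant factors of ∂_1 are all 1, so H_0 ≅ Z.
  H_1: rank ker ∂_1 − rank ∂_2 = (24 − 7) − 15 = 2, and the invariant factors of ∂_2 are all 1, so H_1 ≅ Z^2.
  H_2: rank ker ∂_2 − rank ∂_3 = (16 − 15) − 0 = 1, and there is no ∂_3, so H_2 ≅ Z.

As a check, the Euler characteristic is 8 − 24 + 16 = 0, which agrees with 1 − 2 + 1 = 0.

H_0 = Z,  H_1 = Z^2,  H_2 = Z.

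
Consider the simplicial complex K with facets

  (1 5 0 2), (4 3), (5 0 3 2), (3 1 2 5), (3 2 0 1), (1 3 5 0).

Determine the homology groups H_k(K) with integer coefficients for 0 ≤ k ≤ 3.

H_0 ≅ Z,  H_1 = 0,  H_2 = 0,  H_3 ≅ Z.

K has 6 vertices, 11 edges, 10 triangles, 5 3-simplices.
rank ∂_0 = 0, rank ∂_1 = 5 ⇒ b_0 = 6 − 0 − 5 = 1; all invariant factors of ∂_1 are 1 so no torsion. So H_0 = Z.
rank ∂_1 = 5, rank ∂_2 = 6 ⇒ b_1 = 11 − 5 − 6 = 0; all invariant factors of ∂_2 are 1 so no torsion. So H_1 = 0.
rank ∂_2 = 6, rank ∂_3 = 4 ⇒ b_2 = 10 − 6 − 4 = 0; all invariant factors of ∂_3 are 1 so no torsion. So H_2 = 0.
rank ∂_3 = 4, rank ∂_4 = 0 ⇒ b_3 = 5 − 4 − 0 = 1. So H_3 = Z.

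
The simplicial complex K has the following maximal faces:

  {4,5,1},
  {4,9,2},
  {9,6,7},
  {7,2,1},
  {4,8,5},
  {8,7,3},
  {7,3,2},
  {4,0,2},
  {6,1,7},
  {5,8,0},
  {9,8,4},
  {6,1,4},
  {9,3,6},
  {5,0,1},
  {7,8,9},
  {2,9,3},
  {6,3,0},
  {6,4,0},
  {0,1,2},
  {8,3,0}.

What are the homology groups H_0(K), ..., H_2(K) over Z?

We work with the vertex ordering 0 < 1 < 2 < 3 < 4 < 5 < 6 < 7 < 8 < 9. The simplices of K, each written with vertices in increasing order, are:

  0-simplices (10): [0], [1], [2], [3], [4], [5], [6], [7], [8], [9]
  1-simplices (30): (30 of them)
  2-simplices (20): (20 of them)

Hence C_0 ≅ Z^10, C_1 ≅ Z^30, C_2 ≅ Z^20.

The boundary map ∂_1: C_1 → C_0 sends each edge [p,q] (with p < q) to q − p. For instance
  ∂[4,9] = [9] − [4].
The 10×30 boundary matrix has rank 9 and Smith normal form diag(1,1,1,1,1,1,1,1,1).

The boundary map ∂_2: C_2 → C_1 acts by ∂[p,q,r] = [q,r] − [p,r] + [p,q]. For instance
  ∂[2,3,9] = [3,9] − [2,9] + [2,3],
  ∂[1,6,7] = [6,7] − [1,7] + [1,6].
This gives a 30×20 integer matrix of rank 20; reducing to Smith normal form yields diagonal entries (1,1,1,1,1,1,1,1,1,1,1,1,1,1,1,1,1,1,1,2).

Reading off H_k = ker ∂_k / im ∂_{k+1}:

  H_0: rank C_0 − rank ∂_1 = 10 − 9 = 1, and the invariant factors of ∂_1 are all 1, so H_0 = Z.
  H_1: rank ker ∂_1 − rank ∂_2 = (30 − 9) − 20 = 1, and ∂_2 has invariant factor 2 > 1, so H_1 = Z × Z/2.
  H_2: rank ker ∂_2 − rank ∂_3 = (20 − 20) − 0 = 0, and there is no ∂_3, so H_2 = 0.

As a check, the Euler characteristic is 10 − 30 + 20 = 0, which agrees with 1 − 1 + 0 = 0.
(K is a triangulation of the Klein bottle.)

H_0 = Z,  H_1 = Z × Z/2,  H_2 = 0.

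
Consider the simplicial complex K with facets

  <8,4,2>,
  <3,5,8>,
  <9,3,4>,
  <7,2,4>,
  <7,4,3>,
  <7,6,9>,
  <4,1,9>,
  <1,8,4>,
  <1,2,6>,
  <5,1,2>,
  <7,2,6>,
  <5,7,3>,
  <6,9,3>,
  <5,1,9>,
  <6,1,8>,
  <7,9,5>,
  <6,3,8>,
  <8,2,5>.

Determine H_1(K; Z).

Order the vertices as 1 < 2 < 3 < 4 < 5 < 6 < 7 < 8 < 9. Listing each simplex with vertices in this order, K has dimension 2 with simplices:

  0-simplices (9): [1], [2], [3], [4], [5], [6], [7], [8], [9]
  1-simplices (27): (27 of them)
  2-simplices (18): [1,2,5], [1,2,6], [1,4,8], [1,4,9], [1,5,9], [1,6,8], [2,4,7], [2,4,8], [2,5,8], [2,6,7], [3,4,7], [3,4,9], [3,5,7], [3,5,8], [3,6,8], [3,6,9], [5,7,9], [6,7,9]

giving chain groups C_0 ≅ Z^9, C_1 ≅ Z^27, C_2 ≅ Z^18.

Boundary ∂_1: C_1 → C_0 maps an edge to its endpoints' difference, ∂[p,q] = q − p. For instance
  ∂[1,6] = [6] − [1].
The resulting 9×27 matrix has rank 8, and its Smith normal form has invariant factors (1,1,1,1,1,1,1,1).

∂_2: C_2 → C_1 acts by ∂[p,q,r] = [q,r] − [p,r] + [p,q]. For instance
  ∂[2,6,7] = [6,7] − [2,7] + [2,6],
  ∂[3,6,8] = [6,8] − [3,8] + [3,6].
The 27×18 boundary matrix has rank 18 and Smith normal form diag(1,1,1,1,1,1,1,1,1,1,1,1,1,1,1,1,1,2).

From H_k ≅ ker(∂_k) / im(∂_{k+1}) we obtain:

  H_1: rank ker ∂_1 − rank ∂_2 = (27 − 8) − 18 = 1, and ∂_2 has invariant factor 2 > 1, so H_1 ≅ Z ⊕ Z/2.

H_1 ≅ Z ⊕ Z/2.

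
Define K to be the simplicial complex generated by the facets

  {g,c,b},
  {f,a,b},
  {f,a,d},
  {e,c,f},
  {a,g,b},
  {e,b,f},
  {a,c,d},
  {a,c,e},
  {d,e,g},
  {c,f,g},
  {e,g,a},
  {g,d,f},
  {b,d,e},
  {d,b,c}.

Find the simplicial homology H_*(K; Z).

Order the vertices as a < b < c < d < e < f < g. Listing each simplex with vertices in this order, K has dimension 2 with simplices:

  0-simplices (7): a, b, c, d, e, f, g
  1-simplices (21): ab, ac, ad, ae, af, ag, bc, bd, be, bf, bg, cd, ce, cf, cg, de, df, dg, ef, eg, fg
  2-simplices (14): abf, abg, acd, ace, adf, aeg, bcd, bcg, bde, bef, cef, cfg, deg, dfg

Hence C_0 ≅ Z^7, C_1 ≅ Z^21, C_2 ≅ Z^14.

Boundary ∂_1: C_1 → C_0 is given by ∂[p,q] = [q] − [p].
The 7×21 boundary matrix has rank 6 and Smith normal form diag(1,1,1,1,1,1).

Boundary ∂_2: C_2 → C_1 sends each 2-simplex [p,q,r] to [q,r] − [p,r] + [p,q]. For instance
  ∂abg = bg − ag + ab,
  ∂acd = cd − ad + ac.
The resulting 21×14 matrix has rank 13, and its Smith normal form has invariant factors (1,1,1,1,1,1,1,1,1,1,1,1,1).

Now H_k = ker ∂_k / im ∂_{k+1}, so:

  H_0: rank C_0 − rank ∂_1 = 7 − 6 = 1, and the invariant factors of ∂_1 are all 1, so H_0 ≅ Z.
  H_1: rank ker ∂_1 − rank ∂_2 = (21 − 6) − 13 = 2, and the invariant factors of ∂_2 are all 1, so H_1 ≅ Z^2.
  H_2: rank ker ∂_2 − rank ∂_3 = (14 − 13) − 0 = 1, and there is no ∂_3, so H_2 ≅ Z.

(K is a triangulation of the torus T^2.)

H_0 ≅ Z,  H_1 ≅ Z^2,  H_2 ≅ Z.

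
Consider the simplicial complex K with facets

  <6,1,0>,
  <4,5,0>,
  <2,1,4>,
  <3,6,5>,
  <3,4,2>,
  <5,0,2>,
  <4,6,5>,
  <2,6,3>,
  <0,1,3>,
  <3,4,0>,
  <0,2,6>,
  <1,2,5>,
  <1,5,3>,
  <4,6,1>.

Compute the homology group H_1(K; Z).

H_1 ≅ Z^2.

We work with the vertex ordering 0 < 1 < 2 < 3 < 4 < 5 < 6. The simplices of K, each written with vertices in increasing order, are:

  0-simplices (7): [0], [1], [2], [3], [4], [5], [6]
  1-simplices (21): [0,1], [0,2], [0,3], [0,4], [0,5], [0,6], [1,2], [1,3], [1,4], [1,5], [1,6], [2,3], [2,4], [2,5], [2,6], [3,4], [3,5], [3,6], [4,5], [4,6], [5,6]
  2-simplices (14): [0,1,3], [0,1,6], [0,2,5], [0,2,6], [0,3,4], [0,4,5], [1,2,4], [1,2,5], [1,3,5], [1,4,6], [2,3,4], [2,3,6], [3,5,6], [4,5,6]

giving chain groups C_0 ≅ Z^7, C_1 ≅ Z^21, C_2 ≅ Z^14.

Boundary ∂_1: C_1 → C_0 sends each edge [p,q] (with p < q) to q − p. For instance
  ∂[1,3] = [3] − [1].
As a 7×21 matrix over Z this has rank 6, with invariant factors (1,1,1,1,1,1).

∂_2: C_2 → C_1 acts by ∂[p,q,r] = [q,r] − [p,r] + [p,q]. For instance
  ∂[2,3,4] = [3,4] − [2,4] + [2,3],
  ∂[0,2,5] = [2,5] − [0,5] + [0,2].
The 21×14 boundary matrix has rank 13 and Smith normal form diag(1,1,1,1,1,1,1,1,1,1,1,1,1).

Now H_k = ker ∂_k / im ∂_{k+1}, so:

  H_1: rank ker ∂_1 − rank ∂_2 = (21 − 6) − 13 = 2, and the invariant factors of ∂_2 are all 1, so H_1 ≅ Z^2.

(K is a triangulation of the torus T^2.)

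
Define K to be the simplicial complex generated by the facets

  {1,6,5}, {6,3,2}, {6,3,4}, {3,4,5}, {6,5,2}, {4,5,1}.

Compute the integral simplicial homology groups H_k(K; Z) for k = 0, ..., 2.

Fix the vertex order 1 < 2 < 3 < 4 < 5 < 6 and write every simplex with vertices in increasing order. Then dim K = 2 and the simplices of K are:

  0-simplices (6): [1], [2], [3], [4], [5], [6]
  1-simplices (12): [1,4], [1,5], [1,6], [2,3], [2,5], [2,6], [3,4], [3,5], [3,6], [4,5], [4,6], [5,6]
  2-simplices (6): [1,4,5], [1,5,6], [2,3,6], [2,5,6], [3,4,5], [3,4,6]

giving chain groups C_0 ≅ Z^6, C_1 ≅ Z^12, C_2 ≅ Z^6.

The boundary map ∂_1: C_1 → C_0 maps an edge to its endpoints' difference, ∂[p,q] = q − p. For instance
  ∂[1,5] = [5] − [1].
As a 6×12 matrix over Z this has rank 5, with invariant factors (1,1,1,1,1).

Boundary ∂_2: C_2 → C_1 sends each 2-simplex [p,q,r] to [q,r] − [p,r] + [p,q]. For instance
  ∂[3,4,6] = [4,6] − [3,6] + [3,4],
  ∂[3,4,5] = [4,5] − [3,5] + [3,4].
The 12×6 boundary matrix has rank 6 and Smith normal form diag(1,1,1,1,1,1).

From H_k ≅ ker(∂_k) / im(∂_{k+1}) we obtain:

  H_0: rank C_0 − rank ∂_1 = 6 − 5 = 1, and the invariant factors of ∂_1 are all 1, so H_0 ≅ Z.
  H_1: rank ker ∂_1 − rank ∂_2 = (12 − 5) − 6 = 1, and the invariant factors of ∂_2 are all 1, so H_1 ≅ Z.
  H_2: rank ker ∂_2 − rank ∂_3 = (6 − 6) − 0 = 0, and there is no ∂_3, so H_2 ≅ 0.

As a check, the Euler characteristic is 6 − 12 + 6 = 0, which agrees with 1 − 1 + 0 = 0.
(K is a triangulation of the cylinder S^1 x I.)

H_0 ≅ Z,  H_1 ≅ Z,  H_2 = 0.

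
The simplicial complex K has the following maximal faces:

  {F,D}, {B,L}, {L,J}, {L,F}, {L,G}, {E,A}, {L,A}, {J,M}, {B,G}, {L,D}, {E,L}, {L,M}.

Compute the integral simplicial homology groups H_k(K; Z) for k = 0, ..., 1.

H_0 ≅ Z,  H_1 ≅ Z^4.

Fix the vertex order A < B < D < E < F < G < J < L < M and write every simplex with vertices in increasing order. Then dim K = 1 and the simplices of K are:

  0-simplices (9): A, B, D, E, F, G, J, L, M
  1-simplices (12): AE, AL, BG, BL, DF, DL, EL, FL, GL, JL, JM, LM

Hence C_0 ≅ Z^9, C_1 ≅ Z^12.

∂_1: C_1 → C_0 maps an edge to its endpoints' difference, ∂[p,q] = q − p. For instance
  ∂JM = M − J.
The resulting 9×12 matrix has rank 8, and its Smith normal form has invariant factors (1,1,1,1,1,1,1,1).

Now H_k = ker ∂_k / im ∂_{k+1}, so:

  H_0: rank C_0 − rank ∂_1 = 9 − 8 = 1, and the invariant factors of ∂_1 are all 1, so H_0 = Z.
  H_1: rank ker ∂_1 − rank ∂_2 = (12 − 8) − 0 = 4, and there is no ∂_2, so H_1 = Z^4.

(K is a triangulation of a wedge of 4 circles.)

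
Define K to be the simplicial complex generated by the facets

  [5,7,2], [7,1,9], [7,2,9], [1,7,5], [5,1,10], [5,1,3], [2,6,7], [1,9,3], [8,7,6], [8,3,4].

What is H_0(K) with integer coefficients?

H_0 = Z.

Fix the vertex order 1 < 2 < 3 < 4 < 5 < 6 < 7 < 8 < 9 < 10 and write every simplex with vertices in increasing order. Then dim K = 2 and the simplices of K are:

  0-simplices (10): [1], [2], [3], [4], [5], [6], [7], [8], [9], [10]
  1-simplices (20): [1,3], [1,5], [1,7], [1,9], [1,10], [2,5], [2,6], [2,7], [2,9], [3,4], [3,5], [3,8], [3,9], [4,8], [5,7], [5,10], [6,7], [6,8], [7,8], [7,9]
  2-simplices (10): [1,3,5], [1,3,9], [1,5,7], [1,5,10], [1,7,9], [2,5,7], [2,6,7], [2,7,9], [3,4,8], [6,7,8]

Hence C_0 ≅ Z^10, C_1 ≅ Z^20, C_2 ≅ Z^10.

The boundary map ∂_1: C_1 → C_0 sends each edge [p,q] (with p < q) to q − p.
The resulting 10×20 matrix has rank 9, and its Smith normal form has invariant factors (1,1,1,1,1,1,1,1,1).

Boundary ∂_2: C_2 → C_1 sends each 2-simplex [p,q,r] to [q,r] − [p,r] + [p,q]. For instance
  ∂[1,5,7] = [5,7] − [1,7] + [1,5],
  ∂[2,6,7] = [6,7] − [2,7] + [2,6].
The 20×10 boundary matrix has rank 10 and Smith normal form diag(1,1,1,1,1,1,1,1,1,1).

Computing H_k = (kernel of ∂_k) / (image of ∂_{k+1}):

  H_0: rank C_0 − rank ∂_1 = 10 − 9 = 1, and the invariant factors of ∂_1 are all 1, so H_0 ≅ Z.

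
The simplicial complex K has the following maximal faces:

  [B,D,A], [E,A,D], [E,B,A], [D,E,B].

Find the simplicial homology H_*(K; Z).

H_0 = Z,  H_1 = 0,  H_2 = Z.

Fix the vertex order A < B < D < E and write every simplex with vertices in increasing order. Then dim K = 2 and the simplices of K are:

  0-simplices (4): A, B, D, E
  1-simplices (6): AB, AD, AE, BD, BE, DE
  2-simplices (4): ABD, ABE, ADE, BDE

Hence C_0 ≅ Z^4, C_1 ≅ Z^6, C_2 ≅ Z^4.

The boundary map ∂_1: C_1 → C_0 sends each edge [p,q] (with p < q) to q − p. For instance
  ∂BD = D − B.
The resulting 4×6 matrix has rank 3, and its Smith normal form has invariant factors (1,1,1).

Boundary ∂_2: C_2 → C_1 acts by ∂[p,q,r] = [q,r] − [p,r] + [p,q]. For instance
  ∂ABD = BD − AD + AB,
  ∂ABE = BE − AE + AB.
The 6×4 boundary matrix has rank 3 and Smith normal form diag(1,1,1).

From H_k ≅ ker(∂_k) / im(∂_{k+1}) we obtain:

  H_0: rank C_0 − rank ∂_1 = 4 − 3 = 1, and the invariant factors of ∂_1 are all 1, so H_0 ≅ Z.
  H_1: rank ker ∂_1 − rank ∂_2 = (6 − 3) − 3 = 0, and the invariant factors of ∂_2 are all 1, so H_1 ≅ 0.
  H_2: rank ker ∂_2 − rank ∂_3 = (4 − 3) − 0 = 1, and there is no ∂_3, so H_2 ≅ Z.

(K is a triangulation of the 2-sphere S^2.)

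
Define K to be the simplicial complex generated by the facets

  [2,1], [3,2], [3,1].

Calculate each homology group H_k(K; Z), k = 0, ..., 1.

Order the vertices as 1 < 2 < 3. Listing each simplex with vertices in this order, K has dimension 1 with simplices:

  0-simplices (3): [1], [2], [3]
  1-simplices (3): [1,2], [1,3], [2,3]

giving chain groups C_0 ≅ Z^3, C_1 ≅ Z^3.

The boundary map ∂_1: C_1 → C_0 sends each edge [p,q] (with p < q) to q − p. For instance
  ∂[1,2] = [2] − [1].
This gives a 3×3 integer matrix of rank 2; reducing to Smith normal form yields diagonal entries (1,1).

Computing H_k = (kernel of ∂_k) / (image of ∂_{k+1}):

  H_0: rank C_0 − rank ∂_1 = 3 − 2 = 1, and the invariant factors of ∂_1 are all 1, so H_0 = Z.
  H_1: rank ker ∂_1 − rank ∂_2 = (3 − 2) − 0 = 1, and there is no ∂_2, so H_1 = Z.

As a check, the Euler characteristic is 3 − 3 = 0, which agrees with 1 − 1 = 0.
(K is a triangulation of the circle S^1.)

H_0 = Z,  H_1 = Z.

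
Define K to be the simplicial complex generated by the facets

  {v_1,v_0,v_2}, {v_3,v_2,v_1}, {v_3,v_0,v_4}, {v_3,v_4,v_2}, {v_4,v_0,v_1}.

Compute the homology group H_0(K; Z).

K has 5 vertices, 10 edges, 5 triangles.
rank ∂_0 = 0, rank ∂_1 = 4 ⇒ b_0 = 5 − 0 − 4 = 1; all invariant factors of ∂_1 are 1 so no torsion. So H_0 = Z.

H_0 = Z.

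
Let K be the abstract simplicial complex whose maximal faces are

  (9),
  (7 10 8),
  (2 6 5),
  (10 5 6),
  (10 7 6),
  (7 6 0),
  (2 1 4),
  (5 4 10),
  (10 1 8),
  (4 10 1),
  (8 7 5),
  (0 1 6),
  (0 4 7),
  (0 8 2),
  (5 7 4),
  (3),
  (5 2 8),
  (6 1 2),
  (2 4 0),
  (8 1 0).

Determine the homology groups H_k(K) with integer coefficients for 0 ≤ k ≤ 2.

Order the vertices as 0 < 1 < 2 < 3 < 4 < 5 < 6 < 7 < 8 < 9 < 10. Listing each simplex with vertices in this order, K has dimension 2 with simplices:

  0-simplices (11): [0], [1], [2], [3], [4], [5], [6], [7], [8], [9], [10]
  1-simplices (27): (27 of them)
  2-simplices (18): (18 of them)

so the chain groups are C_0 ≅ Z^11, C_1 ≅ Z^27, C_2 ≅ Z^18.

The boundary map ∂_1: C_1 → C_0 maps an edge to its endpoints' difference, ∂[p,q] = q − p. For instance
  ∂[7,10] = [10] − [7].
This gives a 11×27 integer matrix of rank 8; reducing to Smith normal form yields diagonal entries (1,1,1,1,1,1,1,1).

The boundary map ∂_2: C_2 → C_1 maps a triangle to the signed sum of its edges. For instance
  ∂[2,5,8] = [5,8] − [2,8] + [2,5],
  ∂[0,2,4] = [2,4] − [0,4] + [0,2].
The 27×18 boundary matrix has rank 18 and Smith normal form diag(1,1,1,1,1,1,1,1,1,1,1,1,1,1,1,1,1,2).

Computing H_k = (kernel of ∂_k) / (image of ∂_{k+1}):

  H_0: rank C_0 − rank ∂_1 = 11 − 8 = 3, and the invariant factors of ∂_1 are all 1, so H_0 ≅ Z^3.
  H_1: rank ker ∂_1 − rank ∂_2 = (27 − 8) − 18 = 1, and ∂_2 has invariant factor 2 > 1, so H_1 ≅ Z ⊕ Z/2.
  H_2: rank ker ∂_2 − rank ∂_3 = (18 − 18) − 0 = 0, and there is no ∂_3, so H_2 ≅ 0.

As a check, the Euler characteristic is 11 − 27 + 18 = 2, which agrees with 3 − 1 + 0 = 2.
(K is a triangulation of the disjoint union of the Klein bottle and a set of 2 points.)

H_0 ≅ Z^3,  H_1 ≅ Z ⊕ Z/2,  H_2 = 0.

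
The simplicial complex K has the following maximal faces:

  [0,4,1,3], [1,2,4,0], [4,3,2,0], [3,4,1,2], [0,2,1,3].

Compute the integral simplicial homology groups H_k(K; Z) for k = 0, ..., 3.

H_0 ≅ Z,  H_1 = 0,  H_2 = 0,  H_3 ≅ Z.

Take the total order 0 < 1 < 2 < 3 < 4 on the vertex set. Then K (dimension 3) consists of the simplices:

  0-simplices (5): [0], [1], [2], [3], [4]
  1-simplices (10): [0,1], [0,2], [0,3], [0,4], [1,2], [1,3], [1,4], [2,3], [2,4], [3,4]
  2-simplices (10): [0,1,2], [0,1,3], [0,1,4], [0,2,3], [0,2,4], [0,3,4], [1,2,3], [1,2,4], [1,3,4], [2,3,4]
  3-simplices (5): [0,1,2,3], [0,1,2,4], [0,1,3,4], [0,2,3,4], [1,2,3,4]

giving chain groups C_0 ≅ Z^5, C_1 ≅ Z^10, C_2 ≅ Z^10, C_3 ≅ Z^5.

The boundary map ∂_1: C_1 → C_0 is given by ∂[p,q] = [q] − [p]. For instance
  ∂[3,4] = [4] − [3].
The resulting 5×10 matrix has rank 4, and its Smith normal form has invariant factors (1,1,1,1).

Boundary ∂_2: C_2 → C_1 acts by ∂[p,q,r] = [q,r] − [p,r] + [p,q]. For instance
  ∂[0,1,4] = [1,4] − [0,4] + [0,1],
  ∂[1,2,3] = [2,3] − [1,3] + [1,2].
As a 10×10 matrix over Z this has rank 6, with invariant factors (1,1,1,1,1,1).

Boundary ∂_3: C_3 → C_2 sends each 3-simplex σ to the alternating sum Σ_i (−1)^i (σ with its i-th vertex removed). For instance
  ∂[0,2,3,4] = [2,3,4] − [0,3,4] + [0,2,4] − [0,2,3],
  ∂[0,1,3,4] = [1,3,4] − [0,3,4] + [0,1,4] − [0,1,3].
This gives a 10×5 integer matrix of rank 4; reducing to Smith normal form yields diagonal entries (1,1,1,1).

Now H_k = ker ∂_k / im ∂_{k+1}, so:

  H_0: rank C_0 − rank ∂_1 = 5 − 4 = 1, and the invariant factors of ∂_1 are all 1, so H_0 = Z.
  H_1: rank ker ∂_1 − rank ∂_2 = (10 − 4) − 6 = 0, and the invariant factors of ∂_2 are all 1, so H_1 = 0.
  H_2: rank ker ∂_2 − rank ∂_3 = (10 − 6) − 4 = 0, and the invariant factors of ∂_3 are all 1, so H_2 = 0.
  H_3: rank ker ∂_3 − rank ∂_4 = (5 − 4) − 0 = 1, and there is no ∂_4, so H_3 = Z.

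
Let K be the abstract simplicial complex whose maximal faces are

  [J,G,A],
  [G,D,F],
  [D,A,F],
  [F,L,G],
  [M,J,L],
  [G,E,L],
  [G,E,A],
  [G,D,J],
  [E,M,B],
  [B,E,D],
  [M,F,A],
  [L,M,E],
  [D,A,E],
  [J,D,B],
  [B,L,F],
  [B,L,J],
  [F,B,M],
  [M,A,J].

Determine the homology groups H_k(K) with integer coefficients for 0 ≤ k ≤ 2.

Order the vertices as A < B < D < E < F < G < J < L < M. Listing each simplex with vertices in this order, K has dimension 2 with simplices:

  0-simplices (9): A, B, D, E, F, G, J, L, M
  1-simplices (27): AD, AE, AF, AG, AJ, AM, BD, BE, BF, BJ, BL, BM, DE, DF, DG, DJ, EG, EL, EM, FG, FL, FM, GJ, GL, JL, JM, LM
  2-simplices (18): ADE, ADF, AEG, AFM, AGJ, AJM, BDE, BDJ, BEM, BFL, BFM, BJL, DFG, DGJ, EGL, ELM, FGL, JLM

giving chain groups C_0 ≅ Z^9, C_1 ≅ Z^27, C_2 ≅ Z^18.

∂_1: C_1 → C_0 maps an edge to its endpoints' difference, ∂[p,q] = q − p. For instance
  ∂GJ = J − G.
This gives a 9×27 integer matrix of rank 8; reducing to Smith normal form yields diagonal entries (1,1,1,1,1,1,1,1).

The boundary map ∂_2: C_2 → C_1 acts by ∂[p,q,r] = [q,r] − [p,r] + [p,q]. For instance
  ∂ELM = LM − EM + EL,
  ∂AGJ = GJ − AJ + AG.
As a 27×18 matrix over Z this has rank 18, with invariant factors (1,1,1,1,1,1,1,1,1,1,1,1,1,1,1,1,1,2).

Computing H_k = (kernel of ∂_k) / (image of ∂_{k+1}):

  H_0: rank C_0 − rank ∂_1 = 9 − 8 = 1, and the invariant factors of ∂_1 are all 1, so H_0 ≅ Z.
  H_1: rank ker ∂_1 − rank ∂_2 = (27 − 8) − 18 = 1, and ∂_2 has invariant factor 2 > 1, so H_1 ≅ Z ⊕ Z_2.
  H_2: rank ker ∂_2 − rank ∂_3 = (18 − 18) − 0 = 0, and there is no ∂_3, so H_2 ≅ 0.

As a check, the Euler characteristic is 9 − 27 + 18 = 0, which agrees with 1 − 1 + 0 = 0.
(K is a triangulation of the Klein bottle.)

H_0 = Z,  H_1 = Z ⊕ Z_2,  H_2 = 0.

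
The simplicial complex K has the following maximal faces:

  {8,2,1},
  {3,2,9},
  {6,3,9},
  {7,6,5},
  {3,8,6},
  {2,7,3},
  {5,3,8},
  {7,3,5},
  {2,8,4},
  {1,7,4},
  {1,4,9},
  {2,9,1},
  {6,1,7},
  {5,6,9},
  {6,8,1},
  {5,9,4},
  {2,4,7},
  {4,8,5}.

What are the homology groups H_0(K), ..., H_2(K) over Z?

H_0 = Z,  H_1 = Z × Z/2,  H_2 = 0.

Order the vertices as 1 < 2 < 3 < 4 < 5 < 6 < 7 < 8 < 9. Listing each simplex with vertices in this order, K has dimension 2 with simplices:

  0-simplices (9): [1], [2], [3], [4], [5], [6], [7], [8], [9]
  1-simplices (27): (27 of them)
  2-simplices (18): [1,2,8], [1,2,9], [1,4,7], [1,4,9], [1,6,7], [1,6,8], [2,3,7], [2,3,9], [2,4,7], [2,4,8], [3,5,7], [3,5,8], [3,6,8], [3,6,9], [4,5,8], [4,5,9], [5,6,7], [5,6,9]

giving chain groups C_0 ≅ Z^9, C_1 ≅ Z^27, C_2 ≅ Z^18.

∂_1: C_1 → C_0 is given by ∂[p,q] = [q] − [p]. For instance
  ∂[1,4] = [4] − [1].
The 9×27 boundary matrix has rank 8 and Smith normal form diag(1,1,1,1,1,1,1,1).

Boundary ∂_2: C_2 → C_1 acts by ∂[p,q,r] = [q,r] − [p,r] + [p,q]. For instance
  ∂[2,4,8] = [4,8] − [2,8] + [2,4],
  ∂[2,3,7] = [3,7] − [2,7] + [2,3].
The 27×18 boundary matrix has rank 18 and Smith normal form diag(1,1,1,1,1,1,1,1,1,1,1,1,1,1,1,1,1,2).

From H_k ≅ ker(∂_k) / im(∂_{k+1}) we obtain:

  H_0: rank C_0 − rank ∂_1 = 9 − 8 = 1, and the invariant factors of ∂_1 are all 1, so H_0 = Z.
  H_1: rank ker ∂_1 − rank ∂_2 = (27 − 8) − 18 = 1, and ∂_2 has invariant factor 2 > 1, so H_1 = Z × Z/2.
  H_2: rank ker ∂_2 − rank ∂_3 = (18 − 18) − 0 = 0, and there is no ∂_3, so H_2 = 0.

As a check, the Euler characteristic is 9 − 27 + 18 = 0, which agrees with 1 − 1 + 0 = 0.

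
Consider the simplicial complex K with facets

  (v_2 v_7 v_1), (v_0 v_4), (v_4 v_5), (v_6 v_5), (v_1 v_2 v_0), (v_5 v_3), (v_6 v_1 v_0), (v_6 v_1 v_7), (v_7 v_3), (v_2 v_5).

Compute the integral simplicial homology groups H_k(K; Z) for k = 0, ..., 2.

Order the vertices as v_0 < v_1 < v_2 < v_3 < v_4 < v_5 < v_6 < v_7. Listing each simplex with vertices in this order, K has dimension 2 with simplices:

  0-simplices (8): [v_0], [v_1], [v_2], [v_3], [v_4], [v_5], [v_6], [v_7]
  1-simplices (14): [v_0,v_1], [v_0,v_2], [v_0,v_4], [v_0,v_6], [v_1,v_2], [v_1,v_6], [v_1,v_7], [v_2,v_5], [v_2,v_7], [v_3,v_5], [v_3,v_7], [v_4,v_5], [v_5,v_6], [v_6,v_7]
  2-simplices (4): [v_0,v_1,v_2], [v_0,v_1,v_6], [v_1,v_2,v_7], [v_1,v_6,v_7]

Hence C_0 ≅ Z^8, C_1 ≅ Z^14, C_2 ≅ Z^4.

∂_1: C_1 → C_0 sends each edge [p,q] (with p < q) to q − p.
As a 8×14 matrix over Z this has rank 7, with invariant factors (1,1,1,1,1,1,1).

Boundary ∂_2: C_2 → C_1 acts by ∂[p,q,r] = [q,r] − [p,r] + [p,q]. For instance
  ∂[v_0,v_1,v_6] = [v_1,v_6] − [v_0,v_6] + [v_0,v_1],
  ∂[v_1,v_6,v_7] = [v_6,v_7] − [v_1,v_7] + [v_1,v_6].
As a 14×4 matrix over Z this has rank 4, with invariant factors (1,1,1,1).

Now H_k = ker ∂_k / im ∂_{k+1}, so:

  H_0: rank C_0 − rank ∂_1 = 8 − 7 = 1, and the invariant factors of ∂_1 are all 1, so H_0 = Z.
  H_1: rank ker ∂_1 − rank ∂_2 = (14 − 7) − 4 = 3, and the invariant factors of ∂_2 are all 1, so H_1 = Z^3.
  H_2: rank ker ∂_2 − rank ∂_3 = (4 − 4) − 0 = 0, and there is no ∂_3, so H_2 = 0.

As a check, the Euler characteristic is 8 − 14 + 4 = -2, which agrees with 1 − 3 + 0 = -2.

H_0 ≅ Z,  H_1 ≅ Z^3,  H_2 = 0.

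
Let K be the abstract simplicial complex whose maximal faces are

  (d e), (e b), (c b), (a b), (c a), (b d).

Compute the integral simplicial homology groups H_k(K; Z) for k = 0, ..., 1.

Fix the vertex order a < b < c < d < e and write every simplex with vertices in increasing order. Then dim K = 1 and the simplices of K are:

  0-simplices (5): a, b, c, d, e
  1-simplices (6): ab, ac, bc, bd, be, de

giving chain groups C_0 ≅ Z^5, C_1 ≅ Z^6.

The boundary map ∂_1: C_1 → C_0 maps an edge to its endpoints' difference, ∂[p,q] = q − p. For instance
  ∂bd = d − b.
As a 5×6 matrix over Z this has rank 4, with invariant factors (1,1,1,1).

Reading off H_k = ker ∂_k / im ∂_{k+1}:

  H_0: rank C_0 − rank ∂_1 = 5 − 4 = 1, and the invariant factors of ∂_1 are all 1, so H_0 ≅ Z.
  H_1: rank ker ∂_1 − rank ∂_2 = (6 − 4) − 0 = 2, and there is no ∂_2, so H_1 ≅ Z^2.

H_0 = Z,  H_1 = Z^2.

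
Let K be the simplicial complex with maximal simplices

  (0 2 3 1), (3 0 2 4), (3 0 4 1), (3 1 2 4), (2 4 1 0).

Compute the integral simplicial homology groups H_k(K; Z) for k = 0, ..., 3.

We work with the vertex ordering 0 < 1 < 2 < 3 < 4. The simplices of K, each written with vertices in increasing order, are:

  0-simplices (5): [0], [1], [2], [3], [4]
  1-simplices (10): [0,1], [0,2], [0,3], [0,4], [1,2], [1,3], [1,4], [2,3], [2,4], [3,4]
  2-simplices (10): [0,1,2], [0,1,3], [0,1,4], [0,2,3], [0,2,4], [0,3,4], [1,2,3], [1,2,4], [1,3,4], [2,3,4]
  3-simplices (5): [0,1,2,3], [0,1,2,4], [0,1,3,4], [0,2,3,4], [1,2,3,4]

Hence C_0 ≅ Z^5, C_1 ≅ Z^10, C_2 ≅ Z^10, C_3 ≅ Z^5.

The boundary map ∂_1: C_1 → C_0 is given by ∂[p,q] = [q] − [p].
This gives a 5×10 integer matrix of rank 4; reducing to Smith normal form yields diagonal entries (1,1,1,1).

The boundary map ∂_2: C_2 → C_1 sends each 2-simplex [p,q,r] to [q,r] − [p,r] + [p,q]. For instance
  ∂[2,3,4] = [3,4] − [2,4] + [2,3],
  ∂[0,1,2] = [1,2] − [0,2] + [0,1].
The 10×10 boundary matrix has rank 6 and Smith normal form diag(1,1,1,1,1,1).

∂_3: C_3 → C_2 sends each 3-simplex σ to the alternating sum Σ_i (−1)^i (σ with its i-th vertex removed). For instance
  ∂[0,1,3,4] = [1,3,4] − [0,3,4] + [0,1,4] − [0,1,3],
  ∂[0,2,3,4] = [2,3,4] − [0,3,4] + [0,2,4] − [0,2,3].
The 10×5 boundary matrix has rank 4 and Smith normal form diag(1,1,1,1).

Computing H_k = (kernel of ∂_k) / (image of ∂_{k+1}):

  H_0: rank C_0 − rank ∂_1 = 5 − 4 = 1, and the invariant factors of ∂_1 are all 1, so H_0 ≅ Z.
  H_1: rank ker ∂_1 − rank ∂_2 = (10 − 4) − 6 = 0, and the invariant factors of ∂_2 are all 1, so H_1 ≅ 0.
  H_2: rank ker ∂_2 − rank ∂_3 = (10 − 6) − 4 = 0, and the invariant factors of ∂_3 are all 1, so H_2 ≅ 0.
  H_3: rank ker ∂_3 − rank ∂_4 = (5 − 4) − 0 = 1, and there is no ∂_4, so H_3 ≅ Z.

As a check, the Euler characteristic is 5 − 10 + 10 − 5 = 0, which agrees with 1 − 0 + 0 − 1 = 0.

H_0 = Z,  H_1 = 0,  H_2 = 0,  H_3 = Z.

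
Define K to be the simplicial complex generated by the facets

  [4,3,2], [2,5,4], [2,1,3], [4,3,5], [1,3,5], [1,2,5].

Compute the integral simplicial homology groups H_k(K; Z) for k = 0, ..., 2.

H_0 = Z,  H_1 = 0,  H_2 = Z.

We work with the vertex ordering 1 < 2 < 3 < 4 < 5. The simplices of K, each written with vertices in increasing order, are:

  0-simplices (5): [1], [2], [3], [4], [5]
  1-simplices (9): [1,2], [1,3], [1,5], [2,3], [2,4], [2,5], [3,4], [3,5], [4,5]
  2-simplices (6): [1,2,3], [1,2,5], [1,3,5], [2,3,4], [2,4,5], [3,4,5]

giving chain groups C_0 ≅ Z^5, C_1 ≅ Z^9, C_2 ≅ Z^6.

The boundary map ∂_1: C_1 → C_0 maps an edge to its endpoints' difference, ∂[p,q] = q − p.
As a 5×9 matrix over Z this has rank 4, with invariant factors (1,1,1,1).

The boundary map ∂_2: C_2 → C_1 acts by ∂[p,q,r] = [q,r] − [p,r] + [p,q]. For instance
  ∂[2,4,5] = [4,5] − [2,5] + [2,4],
  ∂[2,3,4] = [3,4] − [2,4] + [2,3].
The resulting 9×6 matrix has rank 5, and its Smith normal form has invariant factors (1,1,1,1,1).

From H_k ≅ ker(∂_k) / im(∂_{k+1}) we obtain:

  H_0: rank C_0 − rank ∂_1 = 5 − 4 = 1, and the invariant factors of ∂_1 are all 1, so H_0 ≅ Z.
  H_1: rank ker ∂_1 − rank ∂_2 = (9 − 4) − 5 = 0, and the invariant factors of ∂_2 are all 1, so H_1 ≅ 0.
  H_2: rank ker ∂_2 − rank ∂_3 = (6 − 5) − 0 = 1, and there is no ∂_3, so H_2 ≅ Z.

(K is a triangulation of the 2-sphere S^2.)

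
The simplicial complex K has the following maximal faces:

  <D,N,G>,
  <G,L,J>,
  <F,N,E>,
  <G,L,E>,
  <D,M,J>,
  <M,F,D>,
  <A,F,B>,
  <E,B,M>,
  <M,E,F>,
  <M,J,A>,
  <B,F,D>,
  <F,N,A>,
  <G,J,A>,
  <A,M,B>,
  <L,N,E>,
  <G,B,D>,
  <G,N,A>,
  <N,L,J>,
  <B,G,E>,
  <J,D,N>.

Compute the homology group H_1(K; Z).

K has 10 vertices, 30 edges, 20 triangles.
rank ∂_1 = 9, rank ∂_2 = 20 ⇒ b_1 = 30 − 9 − 20 = 1; ∂_2 has invariant factor(s) [2] giving torsion. So H_1 ≅ Z ⊕ Z_2.

H_1 ≅ Z ⊕ Z_2.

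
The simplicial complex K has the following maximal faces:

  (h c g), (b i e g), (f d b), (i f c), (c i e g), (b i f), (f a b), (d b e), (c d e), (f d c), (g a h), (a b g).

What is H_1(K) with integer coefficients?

Fix the vertex order a < b < c < d < e < f < g < h < i and write every simplex with vertices in increasing order. Then dim K = 3 and the simplices of K are:

  0-simplices (9): a, b, c, d, e, f, g, h, i
  1-simplices (22): ab, af, ag, ah, bd, be, bf, bg, bi, cd, ce, cf, cg, ch, ci, de, df, eg, ei, fi, gh, gi
  2-simplices (17): abf, abg, agh, bde, bdf, beg, bei, bfi, bgi, cde, cdf, ceg, cei, cfi, cgh, cgi, egi
  3-simplices (2): begi, cegi

giving chain groups C_0 ≅ Z^9, C_1 ≅ Z^22, C_2 ≅ Z^17, C_3 ≅ Z^2.

∂_1: C_1 → C_0 is given by ∂[p,q] = [q] − [p]. For instance
  ∂ah = h − a.
The 9×22 boundary matrix has rank 8 and Smith normal form diag(1,1,1,1,1,1,1,1).

The boundary map ∂_2: C_2 → C_1 acts by ∂[p,q,r] = [q,r] − [p,r] + [p,q]. For instance
  ∂bdf = df − bf + bd,
  ∂bei = ei − bi + be.
The 22×17 boundary matrix has rank 14 and Smith normal form diag(1,1,1,1,1,1,1,1,1,1,1,1,1,1).

∂_3: C_3 → C_2 sends each 3-simplex σ to the alternating sum Σ_i (−1)^i (σ with its i-th vertex removed). For instance
  ∂begi = egi − bgi + bei − beg,
  ∂cegi = egi − cgi + cei − ceg.
This gives a 17×2 integer matrix of rank 2; reducing to Smith normal form yields diagonal entries (1,1).

From H_k ≅ ker(∂_k) / im(∂_{k+1}) we obtain:

  H_1: rank ker ∂_1 − rank ∂_2 = (22 − 8) − 14 = 0, and the invariant factors of ∂_2 are all 1, so H_1 = 0.

H_1 ≅ 0.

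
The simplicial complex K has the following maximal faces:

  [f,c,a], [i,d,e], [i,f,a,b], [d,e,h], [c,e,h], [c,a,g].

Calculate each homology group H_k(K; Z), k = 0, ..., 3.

H_0 = Z,  H_1 = Z,  H_2 = 0,  H_3 = 0.

Order the vertices as a < b < c < d < e < f < g < h < i. Listing each simplex with vertices in this order, K has dimension 3 with simplices:

  0-simplices (9): a, b, c, d, e, f, g, h, i
  1-simplices (17): ab, ac, af, ag, ai, bf, bi, ce, cf, cg, ch, de, dh, di, eh, ei, fi
  2-simplices (9): abf, abi, acf, acg, afi, bfi, ceh, deh, dei
  3-simplices (1): abfi

so the chain groups are C_0 ≅ Z^9, C_1 ≅ Z^17, C_2 ≅ Z^9, C_3 ≅ Z^1.

Boundary ∂_1: C_1 → C_0 sends each edge [p,q] (with p < q) to q − p.
The resulting 9×17 matrix has rank 8, and its Smith normal form has invariant factors (1,1,1,1,1,1,1,1).

Boundary ∂_2: C_2 → C_1 sends each 2-simplex [p,q,r] to [q,r] − [p,r] + [p,q]. For instance
  ∂dei = ei − di + de,
  ∂ceh = eh − ch + ce.
The resulting 17×9 matrix has rank 8, and its Smith normal form has invariant factors (1,1,1,1,1,1,1,1).

The boundary map ∂_3: C_3 → C_2 sends each 3-simplex σ to the alternating sum Σ_i (−1)^i (σ with its i-th vertex removed). For instance
  ∂abfi = bfi − afi + abi − abf.
This gives a 9×1 integer matrix of rank 1; reducing to Smith normal form yields diagonal entries (1).

From H_k ≅ ker(∂_k) / im(∂_{k+1}) we obtain:

  H_0: rank C_0 − rank ∂_1 = 9 − 8 = 1, and the invariant factors of ∂_1 are all 1, so H_0 ≅ Z.
  H_1: rank ker ∂_1 − rank ∂_2 = (17 − 8) − 8 = 1, and the invariant factors of ∂_2 are all 1, so H_1 ≅ Z.
  H_2: rank ker ∂_2 − rank ∂_3 = (9 − 8) − 1 = 0, and the invariant factors of ∂_3 are all 1, so H_2 ≅ 0.
  H_3: rank ker ∂_3 − rank ∂_4 = (1 − 1) − 0 = 0, and there is no ∂_4, so H_3 ≅ 0.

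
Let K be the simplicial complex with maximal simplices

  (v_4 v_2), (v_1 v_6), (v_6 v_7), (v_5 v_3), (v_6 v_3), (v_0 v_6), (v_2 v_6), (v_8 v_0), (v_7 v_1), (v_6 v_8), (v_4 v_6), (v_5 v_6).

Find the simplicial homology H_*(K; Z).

H_0 ≅ Z,  H_1 ≅ Z^4.

Take the total order v_0 < v_1 < v_2 < v_3 < v_4 < v_5 < v_6 < v_7 < v_8 on the vertex set. Then K (dimension 1) consists of the simplices:

  0-simplices (9): [v_0], [v_1], [v_2], [v_3], [v_4], [v_5], [v_6], [v_7], [v_8]
  1-simplices (12): [v_0,v_6], [v_0,v_8], [v_1,v_6], [v_1,v_7], [v_2,v_4], [v_2,v_6], [v_3,v_5], [v_3,v_6], [v_4,v_6], [v_5,v_6], [v_6,v_7], [v_6,v_8]

giving chain groups C_0 ≅ Z^9, C_1 ≅ Z^12.

∂_1: C_1 → C_0 sends each edge [p,q] (with p < q) to q − p.
The resulting 9×12 matrix has rank 8, and its Smith normal form has invariant factors (1,1,1,1,1,1,1,1).

From H_k ≅ ker(∂_k) / im(∂_{k+1}) we obtain:

  H_0: rank C_0 − rank ∂_1 = 9 − 8 = 1, and the invariant factors of ∂_1 are all 1, so H_0 = Z.
  H_1: rank ker ∂_1 − rank ∂_2 = (12 − 8) − 0 = 4, and there is no ∂_2, so H_1 = Z^4.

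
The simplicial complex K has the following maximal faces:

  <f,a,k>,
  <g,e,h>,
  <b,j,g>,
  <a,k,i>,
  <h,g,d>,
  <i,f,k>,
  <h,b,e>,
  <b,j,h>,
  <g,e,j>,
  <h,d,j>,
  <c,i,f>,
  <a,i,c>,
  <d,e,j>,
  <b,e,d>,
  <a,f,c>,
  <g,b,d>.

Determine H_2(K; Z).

H_2 ≅ Z.

Fix the vertex order a < b < c < d < e < f < g < h < i < j < k and write every simplex with vertices in increasing order. Then dim K = 2 and the simplices of K are:

  0-simplices (11): a, b, c, d, e, f, g, h, i, j, k
  1-simplices (24): ac, af, ai, ak, bd, be, bg, bh, bj, cf, ci, de, dg, dh, dj, eg, eh, ej, fi, fk, gh, gj, hj, ik
  2-simplices (16): acf, aci, afk, aik, bde, bdg, beh, bgj, bhj, cfi, dej, dgh, dhj, egh, egj, fik

giving chain groups C_0 ≅ Z^11, C_1 ≅ Z^24, C_2 ≅ Z^16.

Boundary ∂_1: C_1 → C_0 sends each edge [p,q] (with p < q) to q − p.
This gives a 11×24 integer matrix of rank 9; reducing to Smith normal form yields diagonal entries (1,1,1,1,1,1,1,1,1).

The boundary map ∂_2: C_2 → C_1 sends each 2-simplex [p,q,r] to [q,r] − [p,r] + [p,q]. For instance
  ∂acf = cf − af + ac,
  ∂bgj = gj − bj + bg.
This gives a 24×16 integer matrix of rank 15; reducing to Smith normal form yields diagonal entries (1,1,1,1,1,1,1,1,1,1,1,1,1,1,2).

Now H_k = ker ∂_k / im ∂_{k+1}, so:

  H_2: rank ker ∂_2 − rank ∂_3 = (16 − 15) − 0 = 1, and there is no ∂_3, so H_2 ≅ Z.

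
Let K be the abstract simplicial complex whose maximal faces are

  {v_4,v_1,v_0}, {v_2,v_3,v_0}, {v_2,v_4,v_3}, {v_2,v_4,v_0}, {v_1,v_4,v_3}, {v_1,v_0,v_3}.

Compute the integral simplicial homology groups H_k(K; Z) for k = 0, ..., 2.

H_0 ≅ Z,  H_1 = 0,  H_2 ≅ Z.

Take the total order v_0 < v_1 < v_2 < v_3 < v_4 on the vertex set. Then K (dimension 2) consists of the simplices:

  0-simplices (5): [v_0], [v_1], [v_2], [v_3], [v_4]
  1-simplices (9): [v_0,v_1], [v_0,v_2], [v_0,v_3], [v_0,v_4], [v_1,v_3], [v_1,v_4], [v_2,v_3], [v_2,v_4], [v_3,v_4]
  2-simplices (6): [v_0,v_1,v_3], [v_0,v_1,v_4], [v_0,v_2,v_3], [v_0,v_2,v_4], [v_1,v_3,v_4], [v_2,v_3,v_4]

giving chain groups C_0 ≅ Z^5, C_1 ≅ Z^9, C_2 ≅ Z^6.

The boundary map ∂_1: C_1 → C_0 is given by ∂[p,q] = [q] − [p]. For instance
  ∂[v_0,v_2] = [v_2] − [v_0].
This gives a 5×9 integer matrix of rank 4; reducing to Smith normal form yields diagonal entries (1,1,1,1).

Boundary ∂_2: C_2 → C_1 sends each 2-simplex [p,q,r] to [q,r] − [p,r] + [p,q]. For instance
  ∂[v_1,v_3,v_4] = [v_3,v_4] − [v_1,v_4] + [v_1,v_3],
  ∂[v_0,v_1,v_3] = [v_1,v_3] − [v_0,v_3] + [v_0,v_1].
This gives a 9×6 integer matrix of rank 5; reducing to Smith normal form yields diagonal entries (1,1,1,1,1).

Now H_k = ker ∂_k / im ∂_{k+1}, so:

  H_0: rank C_0 − rank ∂_1 = 5 − 4 = 1, and the invariant factors of ∂_1 are all 1, so H_0 ≅ Z.
  H_1: rank ker ∂_1 − rank ∂_2 = (9 − 4) − 5 = 0, and the invariant factors of ∂_2 are all 1, so H_1 ≅ 0.
  H_2: rank ker ∂_2 − rank ∂_3 = (6 − 5) − 0 = 1, and there is no ∂_3, so H_2 ≅ Z.

As a check, the Euler characteristic is 5 − 9 + 6 = 2, which agrees with 1 − 0 + 1 = 2.
(K is a triangulation of the 2-sphere S^2.)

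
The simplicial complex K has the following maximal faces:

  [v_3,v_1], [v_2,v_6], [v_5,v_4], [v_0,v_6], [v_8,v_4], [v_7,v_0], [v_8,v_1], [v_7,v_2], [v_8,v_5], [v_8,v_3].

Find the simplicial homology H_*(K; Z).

H_0 = Z^2,  H_1 = Z^3.

Fix the vertex order v_0 < v_1 < v_2 < v_3 < v_4 < v_5 < v_6 < v_7 < v_8 and write every simplex with vertices in increasing order. Then dim K = 1 and the simplices of K are:

  0-simplices (9): [v_0], [v_1], [v_2], [v_3], [v_4], [v_5], [v_6], [v_7], [v_8]
  1-simplices (10): [v_0,v_6], [v_0,v_7], [v_1,v_3], [v_1,v_8], [v_2,v_6], [v_2,v_7], [v_3,v_8], [v_4,v_5], [v_4,v_8], [v_5,v_8]

Hence C_0 ≅ Z^9, C_1 ≅ Z^10.

The boundary map ∂_1: C_1 → C_0 maps an edge to its endpoints' difference, ∂[p,q] = q − p.
The resulting 9×10 matrix has rank 7, and its Smith normal form has invariant factors (1,1,1,1,1,1,1).

Now H_k = ker ∂_k / im ∂_{k+1}, so:

  H_0: rank C_0 − rank ∂_1 = 9 − 7 = 2, and the invariant factors of ∂_1 are all 1, so H_0 = Z^2.
  H_1: rank ker ∂_1 − rank ∂_2 = (10 − 7) − 0 = 3, and there is no ∂_2, so H_1 = Z^3.

(K is a triangulation of the disjoint union of the circle S^1 and a wedge of 2 circles.)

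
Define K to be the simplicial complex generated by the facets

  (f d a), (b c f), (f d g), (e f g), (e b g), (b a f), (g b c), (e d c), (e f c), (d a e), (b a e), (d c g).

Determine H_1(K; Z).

H_1 = Z/2.

Take the total order a < b < c < d < e < f < g on the vertex set. Then K (dimension 2) consists of the simplices:

  0-simplices (7): a, b, c, d, e, f, g
  1-simplices (18): ab, ad, ae, af, bc, be, bf, bg, cd, ce, cf, cg, de, df, dg, ef, eg, fg
  2-simplices (12): abe, abf, ade, adf, bcf, bcg, beg, cde, cdg, cef, dfg, efg

Hence C_0 ≅ Z^7, C_1 ≅ Z^18, C_2 ≅ Z^12.

Boundary ∂_1: C_1 → C_0 sends each edge [p,q] (with p < q) to q − p. For instance
  ∂ae = e − a.
The resulting 7×18 matrix has rank 6, and its Smith normal form has invariant factors (1,1,1,1,1,1).

∂_2: C_2 → C_1 acts by ∂[p,q,r] = [q,r] − [p,r] + [p,q]. For instance
  ∂ade = de − ae + ad,
  ∂cdg = dg − cg + cd.
The 18×12 boundary matrix has rank 12 and Smith normal form diag(1,1,1,1,1,1,1,1,1,1,1,2).

From H_k ≅ ker(∂_k) / im(∂_{k+1}) we obtain:

  H_1: rank ker ∂_1 − rank ∂_2 = (18 − 6) − 12 = 0, and ∂_2 has invariant factor 2 > 1, so H_1 ≅ Z/2.

(K is a triangulation of the real projective plane RP^2.)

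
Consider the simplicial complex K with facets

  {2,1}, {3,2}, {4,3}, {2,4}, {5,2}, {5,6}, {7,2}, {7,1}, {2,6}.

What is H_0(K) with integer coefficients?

H_0 = Z.

Order the vertices as 1 < 2 < 3 < 4 < 5 < 6 < 7. Listing each simplex with vertices in this order, K has dimension 1 with simplices:

  0-simplices (7): [1], [2], [3], [4], [5], [6], [7]
  1-simplices (9): [1,2], [1,7], [2,3], [2,4], [2,5], [2,6], [2,7], [3,4], [5,6]

giving chain groups C_0 ≅ Z^7, C_1 ≅ Z^9.

Boundary ∂_1: C_1 → C_0 is given by ∂[p,q] = [q] − [p]. For instance
  ∂[2,5] = [5] − [2].
This gives a 7×9 integer matrix of rank 6; reducing to Smith normal form yields diagonal entries (1,1,1,1,1,1).

From H_k ≅ ker(∂_k) / im(∂_{k+1}) we obtain:

  H_0: rank C_0 − rank ∂_1 = 7 − 6 = 1, and the invariant factors of ∂_1 are all 1, so H_0 = Z.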